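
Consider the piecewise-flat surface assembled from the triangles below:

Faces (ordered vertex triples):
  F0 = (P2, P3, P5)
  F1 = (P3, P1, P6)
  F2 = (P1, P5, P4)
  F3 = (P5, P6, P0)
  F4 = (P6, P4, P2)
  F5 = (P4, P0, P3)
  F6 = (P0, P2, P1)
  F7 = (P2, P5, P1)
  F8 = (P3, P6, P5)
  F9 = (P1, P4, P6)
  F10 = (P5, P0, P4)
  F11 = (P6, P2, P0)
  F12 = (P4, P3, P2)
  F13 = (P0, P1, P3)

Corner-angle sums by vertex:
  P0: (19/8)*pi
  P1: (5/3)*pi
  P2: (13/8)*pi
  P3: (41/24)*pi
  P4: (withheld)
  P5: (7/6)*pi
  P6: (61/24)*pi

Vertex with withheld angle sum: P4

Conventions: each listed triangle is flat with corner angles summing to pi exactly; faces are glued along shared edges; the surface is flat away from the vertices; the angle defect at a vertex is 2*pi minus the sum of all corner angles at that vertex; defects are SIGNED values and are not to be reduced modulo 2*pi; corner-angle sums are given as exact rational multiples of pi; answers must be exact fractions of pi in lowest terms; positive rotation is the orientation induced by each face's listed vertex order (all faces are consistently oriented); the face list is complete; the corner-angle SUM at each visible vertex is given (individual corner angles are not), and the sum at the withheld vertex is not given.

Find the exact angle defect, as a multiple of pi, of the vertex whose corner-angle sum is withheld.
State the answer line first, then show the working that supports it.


Answer: defect(P4) = (-11/12)*pi

V = 7, E = 21, F = 14; chi = V - E + F = 0
Gauss-Bonnet: total defect = 2*pi*chi = 0; visible defects sum to (11/12)*pi


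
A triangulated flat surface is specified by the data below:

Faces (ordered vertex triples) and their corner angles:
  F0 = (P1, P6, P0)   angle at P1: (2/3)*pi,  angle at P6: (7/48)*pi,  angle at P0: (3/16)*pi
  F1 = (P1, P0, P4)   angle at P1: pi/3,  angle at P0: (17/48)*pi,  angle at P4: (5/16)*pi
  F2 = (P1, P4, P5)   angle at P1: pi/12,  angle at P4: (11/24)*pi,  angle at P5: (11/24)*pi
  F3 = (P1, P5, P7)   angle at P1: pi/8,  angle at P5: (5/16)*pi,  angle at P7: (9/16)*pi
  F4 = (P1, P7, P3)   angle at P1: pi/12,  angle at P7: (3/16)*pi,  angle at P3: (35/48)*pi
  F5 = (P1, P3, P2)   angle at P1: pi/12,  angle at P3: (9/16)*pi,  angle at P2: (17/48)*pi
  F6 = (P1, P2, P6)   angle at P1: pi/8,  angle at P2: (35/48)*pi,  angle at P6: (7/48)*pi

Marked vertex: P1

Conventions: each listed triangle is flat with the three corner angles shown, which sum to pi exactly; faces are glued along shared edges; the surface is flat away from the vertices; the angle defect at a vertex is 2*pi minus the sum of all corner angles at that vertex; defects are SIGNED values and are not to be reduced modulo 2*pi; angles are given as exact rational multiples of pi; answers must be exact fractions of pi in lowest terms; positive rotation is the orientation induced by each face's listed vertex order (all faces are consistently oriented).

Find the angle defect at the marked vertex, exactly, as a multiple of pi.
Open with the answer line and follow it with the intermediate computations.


Answer: defect(P1) = pi/2

Sum of corner angles at P1: (3/2)*pi
defect = 2*pi - (3/2)*pi


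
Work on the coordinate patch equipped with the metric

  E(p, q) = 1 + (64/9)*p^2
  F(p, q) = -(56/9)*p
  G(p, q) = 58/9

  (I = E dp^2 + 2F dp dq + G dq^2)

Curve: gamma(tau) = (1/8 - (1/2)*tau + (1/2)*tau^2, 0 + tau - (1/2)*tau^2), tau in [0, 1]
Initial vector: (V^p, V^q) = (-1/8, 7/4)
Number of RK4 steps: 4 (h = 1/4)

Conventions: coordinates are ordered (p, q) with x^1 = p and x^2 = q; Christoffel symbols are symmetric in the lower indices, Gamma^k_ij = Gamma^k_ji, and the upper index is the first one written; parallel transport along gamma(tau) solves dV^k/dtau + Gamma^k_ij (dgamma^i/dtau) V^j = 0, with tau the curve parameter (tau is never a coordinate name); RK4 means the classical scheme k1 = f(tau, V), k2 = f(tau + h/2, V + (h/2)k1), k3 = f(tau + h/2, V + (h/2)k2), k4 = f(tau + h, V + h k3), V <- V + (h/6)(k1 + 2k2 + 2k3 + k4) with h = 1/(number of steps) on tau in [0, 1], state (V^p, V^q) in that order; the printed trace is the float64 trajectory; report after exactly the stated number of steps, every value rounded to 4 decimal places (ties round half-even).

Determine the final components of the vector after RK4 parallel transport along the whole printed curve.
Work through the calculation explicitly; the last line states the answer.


gamma'(tau) = (-1/2 + tau, 1 - tau); f(tau, V)^k = -Gamma^k_ij(gamma(tau)) gamma'^i(tau) V^j; h = 1/4; intermediate values shown to 6 dp
curve data and Christoffel symbols at the stage parameters:
  tau = 0.000000: gamma = (0.125000, 0.000000), gamma' = (-0.500000, 1.000000); Gamma_ppp = 0.135593, Gamma_ppq = 0.000000, Gamma_pqq = 0.000000, Gamma_qpp = -0.949153, Gamma_qpq = 0.000000, Gamma_qqq = 0.000000
  tau = 0.125000: gamma = (0.070312, 0.117188), gamma' = (-0.375000, 0.875000); Gamma_ppp = 0.077165, Gamma_ppq = 0.000000, Gamma_pqq = 0.000000, Gamma_qpp = -0.960279, Gamma_qpq = 0.000000, Gamma_qqq = 0.000000
  tau = 0.250000: gamma = (0.031250, 0.218750), gamma' = (-0.250000, 0.750000); Gamma_ppp = 0.034446, Gamma_ppq = 0.000000, Gamma_pqq = 0.000000, Gamma_qpp = -0.964478, Gamma_qpq = 0.000000, Gamma_qqq = 0.000000
  tau = 0.375000: gamma = (0.007812, 0.304688), gamma' = (-0.125000, 0.625000); Gamma_ppp = 0.008620, Gamma_ppq = 0.000000, Gamma_pqq = 0.000000, Gamma_qpp = -0.965452, Gamma_qpq = 0.000000, Gamma_qqq = 0.000000
  tau = 0.500000: gamma = (0.000000, 0.375000), gamma' = (0.000000, 0.500000); Gamma_ppp = 0.000000, Gamma_ppq = 0.000000, Gamma_pqq = 0.000000, Gamma_qpp = -0.965517, Gamma_qpq = 0.000000, Gamma_qqq = 0.000000
  tau = 0.625000: gamma = (0.007812, 0.429688), gamma' = (0.125000, 0.375000); Gamma_ppp = 0.008620, Gamma_ppq = 0.000000, Gamma_pqq = 0.000000, Gamma_qpp = -0.965452, Gamma_qpq = 0.000000, Gamma_qqq = 0.000000
  tau = 0.750000: gamma = (0.031250, 0.468750), gamma' = (0.250000, 0.250000); Gamma_ppp = 0.034446, Gamma_ppq = 0.000000, Gamma_pqq = 0.000000, Gamma_qpp = -0.964478, Gamma_qpq = 0.000000, Gamma_qqq = 0.000000
  tau = 0.875000: gamma = (0.070312, 0.492188), gamma' = (0.375000, 0.125000); Gamma_ppp = 0.077165, Gamma_ppq = 0.000000, Gamma_pqq = 0.000000, Gamma_qpp = -0.960279, Gamma_qpq = 0.000000, Gamma_qqq = 0.000000
  tau = 1.000000: gamma = (0.125000, 0.500000), gamma' = (0.500000, 0.000000); Gamma_ppp = 0.135593, Gamma_ppq = 0.000000, Gamma_pqq = 0.000000, Gamma_qpp = -0.949153, Gamma_qpq = 0.000000, Gamma_qqq = 0.000000
step 0: V^p = -0.1250, V^q = 1.7500
step 1: k1 = (-0.008475, 0.059322), k2 = (-0.003648, 0.045395), k3 = (-0.003630, 0.045177), k4 = (-0.001084, 0.030359); V <- V + (h/6)(k1 + 2k2 + 2k3 + k4): V^p = -0.1260, V^q = 1.7613
step 2: k1 = (-0.001085, 0.030382), k2 = (-0.000136, 0.015223), k3 = (-0.000136, 0.015209), k4 = (0.000000, 0.000000); V <- V + (h/6)(k1 + 2k2 + 2k3 + k4): V^p = -0.1261, V^q = 1.7651
step 3: k1 = (0.000000, 0.000000), k2 = (0.000136, -0.015215), k3 = (0.000136, -0.015213), k4 = (0.001085, -0.030390); V <- V + (h/6)(k1 + 2k2 + 2k3 + k4): V^p = -0.1260, V^q = 1.7613
step 4: k1 = (0.001085, -0.030382), k2 = (0.003642, -0.045326), k3 = (0.003633, -0.045211), k4 = (0.008481, -0.059368); V <- V + (h/6)(k1 + 2k2 + 2k3 + k4): V^p = -0.1250, V^q = 1.7500

Answer: V^p = -0.1250, V^q = 1.7500


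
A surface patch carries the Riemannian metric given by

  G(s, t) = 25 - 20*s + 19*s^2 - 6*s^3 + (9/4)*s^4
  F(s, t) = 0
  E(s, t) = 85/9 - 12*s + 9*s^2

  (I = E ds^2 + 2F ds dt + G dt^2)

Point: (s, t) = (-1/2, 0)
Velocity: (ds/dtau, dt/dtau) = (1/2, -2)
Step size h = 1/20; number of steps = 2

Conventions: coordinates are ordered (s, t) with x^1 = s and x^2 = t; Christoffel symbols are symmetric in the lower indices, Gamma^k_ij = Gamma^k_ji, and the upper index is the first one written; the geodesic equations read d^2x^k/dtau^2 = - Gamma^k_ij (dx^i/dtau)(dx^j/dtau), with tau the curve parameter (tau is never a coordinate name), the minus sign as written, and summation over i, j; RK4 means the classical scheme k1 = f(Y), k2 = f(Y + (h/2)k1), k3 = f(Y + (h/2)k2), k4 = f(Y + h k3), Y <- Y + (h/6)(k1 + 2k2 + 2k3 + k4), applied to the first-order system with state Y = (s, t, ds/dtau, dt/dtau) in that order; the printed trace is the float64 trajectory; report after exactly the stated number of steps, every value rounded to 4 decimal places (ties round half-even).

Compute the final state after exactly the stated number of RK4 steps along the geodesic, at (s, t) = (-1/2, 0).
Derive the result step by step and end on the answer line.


f(Y) = (ds/dtau, dt/dtau, -Gamma^s_ij Y'^i Y'^j, -Gamma^t_ij Y'^i Y'^j) with the Gammas evaluated at the stage position; h = 0.050000; intermediate values shown to 6 dp
step 0: s = -0.5000, t = 0.0000, ds/dtau = 0.5000, dt/dtau = -2.0000
step 1:
  k1: at (s, t) = (-0.500000, 0.000000), (ds/dtau, dt/dtau) = (0.500000, -2.000000); Gamma_sss = -0.593407, Gamma_sst = 0.000000, Gamma_stt = 1.260989, Gamma_tss = 0.000000, Gamma_tst = -0.549020, Gamma_ttt = 0.000000; k1 = (0.500000, -2.000000, -4.895604, -1.098039)
  k2: at (s, t) = (-0.487500, -0.050000), (ds/dtau, dt/dtau) = (0.377610, -2.027451); Gamma_sss = -0.595841, Gamma_sst = 0.000000, Gamma_stt = 1.257519, Gamma_tss = 0.000000, Gamma_tst = -0.546870, Gamma_ttt = 0.000000; k2 = (0.377610, -2.027451, -5.084142, -0.837352)
  k3: at (s, t) = (-0.490560, -0.050686), (ds/dtau, dt/dtau) = (0.372896, -2.020934); Gamma_sss = -0.595247, Gamma_sst = 0.000000, Gamma_stt = 1.258371, Gamma_tss = 0.000000, Gamma_tst = -0.547403, Gamma_ttt = 0.000000; k3 = (0.372896, -2.020934, -5.056634, -0.825044)
  k4: at (s, t) = (-0.481355, -0.101047), (ds/dtau, dt/dtau) = (0.247168, -2.041252); Gamma_sss = -0.597029, Gamma_sst = 0.000000, Gamma_stt = 1.255803, Gamma_tss = 0.000000, Gamma_tst = -0.545788, Gamma_ttt = 0.000000; k4 = (0.247168, -2.041252, -5.196093, -0.550736)
  Y <- Y + (h/6)(k1 + 2k2 + 2k3 + k4): s = -0.4813, t = -0.1012, ds/dtau = 0.2469, dt/dtau = -2.0414
step 2:
  k1: at (s, t) = (-0.481265, -0.101150), (ds/dtau, dt/dtau) = (0.246890, -2.041446); Gamma_sss = -0.597046, Gamma_sst = 0.000000, Gamma_stt = 1.255778, Gamma_tss = 0.000000, Gamma_tst = -0.545772, Gamma_ttt = 0.000000; k1 = (0.246890, -2.041446, -5.197065, -0.550151)
  k2: at (s, t) = (-0.475093, -0.152186), (ds/dtau, dt/dtau) = (0.116963, -2.055200); Gamma_sss = -0.598233, Gamma_sst = 0.000000, Gamma_stt = 1.254047, Gamma_tss = 0.000000, Gamma_tst = -0.544667, Gamma_ttt = 0.000000; k2 = (0.116963, -2.055200, -5.288720, -0.261857)
  k3: at (s, t) = (-0.478341, -0.152530), (ds/dtau, dt/dtau) = (0.114672, -2.047993); Gamma_sss = -0.597609, Gamma_sst = 0.000000, Gamma_stt = 1.254959, Gamma_tss = 0.000000, Gamma_tst = -0.545251, Gamma_ttt = 0.000000; k3 = (0.114672, -2.047993, -5.255783, -0.256100)
  k4: at (s, t) = (-0.475532, -0.203550), (ds/dtau, dt/dtau) = (-0.015900, -2.054251); Gamma_sss = -0.598149, Gamma_sst = 0.000000, Gamma_stt = 1.254170, Gamma_tss = 0.000000, Gamma_tst = -0.544746, Gamma_ttt = 0.000000; k4 = (-0.015900, -2.054251, -5.292384, 0.035585)
  Y <- Y + (h/6)(k1 + 2k2 + 2k3 + k4): s = -0.4755, t = -0.2037, ds/dtau = -0.0163, dt/dtau = -2.0544

Answer: s = -0.4755, t = -0.2037, ds/dtau = -0.0163, dt/dtau = -2.0544


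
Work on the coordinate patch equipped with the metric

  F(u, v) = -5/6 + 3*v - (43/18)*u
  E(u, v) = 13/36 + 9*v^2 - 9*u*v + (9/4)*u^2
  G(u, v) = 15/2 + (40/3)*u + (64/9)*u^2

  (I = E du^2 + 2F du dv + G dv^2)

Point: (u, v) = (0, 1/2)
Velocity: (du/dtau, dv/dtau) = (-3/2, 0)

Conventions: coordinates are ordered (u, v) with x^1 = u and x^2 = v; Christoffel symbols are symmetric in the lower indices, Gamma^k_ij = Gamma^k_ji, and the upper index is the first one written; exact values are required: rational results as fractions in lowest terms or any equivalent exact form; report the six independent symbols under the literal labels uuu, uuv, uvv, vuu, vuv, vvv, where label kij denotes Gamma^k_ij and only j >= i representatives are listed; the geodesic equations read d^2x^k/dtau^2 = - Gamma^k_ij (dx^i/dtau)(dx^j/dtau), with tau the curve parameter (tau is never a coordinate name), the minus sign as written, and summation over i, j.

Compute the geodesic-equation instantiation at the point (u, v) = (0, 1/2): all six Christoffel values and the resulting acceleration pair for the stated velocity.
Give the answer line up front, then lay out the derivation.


Answer: Gamma_uuu = -2653/4134, Gamma_uuv = 1055/689, Gamma_uvv = -990/689, Gamma_vuu = -5342/6201, Gamma_vuv = 1556/2067, Gamma_vvv = 88/689; accelerations (d^2u/dtau^2, d^2v/dtau^2) = (7959/5512, 2671/1378)

E = 47/18, F = 2/3, G = 15/2 at the point
E_u = -9/2, E_v = 9, F_u = -43/18, F_v = 3, G_u = 40/3, G_v = 0
EG - F^2 = 689/36;  g^inv = (36/689) * [[15/2, -2/3], [-2/3, 47/18]]
first-kind symbols [ij,l] = (1/2)(d_i g_jl + d_j g_il - d_l g_ij): [uu,u] = E_u/2 = -9/4, [uu,v] = F_u - E_v/2 = -62/9, [uv,u] = E_v/2 = 9/2, [uv,v] = G_u/2 = 20/3, [vv,u] = F_v - G_u/2 = -11/3, [vv,v] = G_v/2 = 0
Gamma^u_ij = (G*[ij,u] - F*[ij,v])/(EG - F^2), Gamma^v_ij = (E*[ij,v] - F*[ij,u])/(EG - F^2)
Gamma_uuu = -2653/4134, Gamma_uuv = 1055/689, Gamma_uvv = -990/689, Gamma_vuu = -5342/6201, Gamma_vuv = 1556/2067, Gamma_vvv = 88/689
d^2u/dtau^2 = -(Gamma_uuu*(-3/2)^2 + 2*Gamma_uuv*(-3/2)*(0) + Gamma_uvv*(0)^2) = 7959/5512
d^2v/dtau^2 = -(Gamma_vuu*(-3/2)^2 + 2*Gamma_vuv*(-3/2)*(0) + Gamma_vvv*(0)^2) = 2671/1378


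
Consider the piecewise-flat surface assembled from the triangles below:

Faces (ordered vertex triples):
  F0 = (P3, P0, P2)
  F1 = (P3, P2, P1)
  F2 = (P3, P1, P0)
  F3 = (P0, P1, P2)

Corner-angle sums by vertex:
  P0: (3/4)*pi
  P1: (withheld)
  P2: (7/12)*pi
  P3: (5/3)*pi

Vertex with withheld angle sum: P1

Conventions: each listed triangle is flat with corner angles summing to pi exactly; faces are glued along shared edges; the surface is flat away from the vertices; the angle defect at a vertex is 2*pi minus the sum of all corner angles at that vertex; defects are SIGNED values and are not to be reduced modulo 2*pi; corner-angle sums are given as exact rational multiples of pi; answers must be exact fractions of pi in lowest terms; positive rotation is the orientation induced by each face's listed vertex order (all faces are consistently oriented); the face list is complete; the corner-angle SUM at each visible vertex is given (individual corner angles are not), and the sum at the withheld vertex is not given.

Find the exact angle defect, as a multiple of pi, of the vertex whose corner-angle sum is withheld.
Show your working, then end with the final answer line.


V = 4, E = 6, F = 4; chi = V - E + F = 2
Gauss-Bonnet: total defect = 2*pi*chi = 4*pi; visible defects sum to 3*pi

Answer: defect(P1) = pi


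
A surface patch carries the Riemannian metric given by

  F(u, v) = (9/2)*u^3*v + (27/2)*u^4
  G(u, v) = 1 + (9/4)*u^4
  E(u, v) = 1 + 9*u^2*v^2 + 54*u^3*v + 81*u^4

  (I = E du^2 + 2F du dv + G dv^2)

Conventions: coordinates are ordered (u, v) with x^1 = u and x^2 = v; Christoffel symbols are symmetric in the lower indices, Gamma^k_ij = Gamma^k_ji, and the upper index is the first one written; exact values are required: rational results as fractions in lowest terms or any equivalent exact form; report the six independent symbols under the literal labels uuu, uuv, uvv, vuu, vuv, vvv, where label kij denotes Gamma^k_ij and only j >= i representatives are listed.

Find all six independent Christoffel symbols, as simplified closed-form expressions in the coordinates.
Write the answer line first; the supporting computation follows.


Answer: Gamma_uuu = (648*u^3 + 324*u^2*v + 36*u*v^2)/(333*u^4 + 216*u^3*v + 36*u^2*v^2 + 4), Gamma_uuv = (108*u^3 + 36*u^2*v)/(333*u^4 + 216*u^3*v + 36*u^2*v^2 + 4), Gamma_uvv = 0, Gamma_vuu = (108*u^3 + 18*u^2*v)/(333*u^4 + 216*u^3*v + 36*u^2*v^2 + 4), Gamma_vuv = 18*u^3/(333*u^4 + 216*u^3*v + 36*u^2*v^2 + 4), Gamma_vvv = 0

E = 1 + 9*u^2*v^2 + 54*u^3*v + 81*u^4; F = (9/2)*u^3*v + (27/2)*u^4; G = 1 + (9/4)*u^4
Gamma^k_ij = (1/2) g^{kl} (d_i g_jl + d_j g_il - d_l g_ij), with g^inv = (1/(EG-F^2)) [[G, -F], [-F, E]]
first partials: E_u = 18*u*v^2 + 162*u^2*v + 324*u^3, E_v = 18*u^2*v + 54*u^3, F_u = (27/2)*u^2*v + 54*u^3, F_v = (9/2)*u^3, G_u = 9*u^3, G_v = 0
D = EG - F^2 = 1 + 9*u^2*v^2 + 54*u^3*v + (333/4)*u^4
expanded: Gamma^u_uu = (G E_u - 2F F_u + F E_v)/(2D), Gamma^u_uv = (G E_v - F G_u)/(2D), Gamma^u_vv = (2G F_v - G G_u - F G_v)/(2D), Gamma^v_uu = (2E F_u - E E_v - F E_u)/(2D), Gamma^v_uv = (E G_u - F E_v)/(2D), Gamma^v_vv = (E G_v - 2F F_v + F G_u)/(2D); substitute and cancel common factors


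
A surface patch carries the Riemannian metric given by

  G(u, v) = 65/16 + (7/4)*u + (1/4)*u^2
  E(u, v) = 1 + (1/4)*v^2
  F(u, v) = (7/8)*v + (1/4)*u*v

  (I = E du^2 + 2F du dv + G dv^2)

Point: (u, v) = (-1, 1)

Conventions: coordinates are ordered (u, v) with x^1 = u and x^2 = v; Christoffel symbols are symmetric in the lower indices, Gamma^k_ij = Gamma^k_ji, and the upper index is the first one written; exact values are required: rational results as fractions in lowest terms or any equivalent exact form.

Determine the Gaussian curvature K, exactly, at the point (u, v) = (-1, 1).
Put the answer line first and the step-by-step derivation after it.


Answer: K = -64/2025

E = 5/4, F = 5/8, G = 41/16, EG - F^2 = 45/16 at the point
E_u = 0, E_v = 1/2, F_u = 1/4, F_v = 5/8, G_u = 5/4, G_v = 0
E_vv = 1/2, F_uv = 1/4, G_uu = 1/2
Brioschi: K = (det M1 - det M2) / (EG - F^2)^2 with the standard first/second-derivative matrices M1, M2.
M1 = [[-E_vv/2 + F_uv - G_uu/2, E_u/2, F_u - E_v/2], [F_v - G_u/2, E, F], [G_v/2, F, G]] = [[-1/4, 0, 0], [0, 5/4, 5/8], [0, 5/8, 41/16]]; det M1 = -45/64
M2 = [[0, E_v/2, G_u/2], [E_v/2, E, F], [G_u/2, F, G]] = [[0, 1/4, 5/8], [1/4, 5/4, 5/8], [5/8, 5/8, 41/16]]; det M2 = -29/64
det M1 - det M2 = -1/4; K = -1/4 / (45/16)^2 = -64/2025


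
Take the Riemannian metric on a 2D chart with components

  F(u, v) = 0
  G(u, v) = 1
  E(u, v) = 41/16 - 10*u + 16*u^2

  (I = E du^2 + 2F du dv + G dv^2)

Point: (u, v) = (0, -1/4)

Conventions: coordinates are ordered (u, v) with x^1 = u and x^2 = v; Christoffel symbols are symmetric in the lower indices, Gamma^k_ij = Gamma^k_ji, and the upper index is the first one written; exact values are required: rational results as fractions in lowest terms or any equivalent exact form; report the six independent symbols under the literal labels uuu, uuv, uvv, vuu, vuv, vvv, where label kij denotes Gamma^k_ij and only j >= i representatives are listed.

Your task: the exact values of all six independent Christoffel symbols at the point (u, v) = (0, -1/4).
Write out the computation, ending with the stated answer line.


E = 41/16, F = 0, G = 1 at the point
E_u = -10, E_v = 0, F_u = 0, F_v = 0, G_u = 0, G_v = 0
EG - F^2 = 41/16;  g^inv = (16/41) * [[1, 0], [0, 41/16]]
first-kind symbols [ij,l] = (1/2)(d_i g_jl + d_j g_il - d_l g_ij): [uu,u] = E_u/2 = -5, [uu,v] = F_u - E_v/2 = 0, [uv,u] = E_v/2 = 0, [uv,v] = G_u/2 = 0, [vv,u] = F_v - G_u/2 = 0, [vv,v] = G_v/2 = 0
Gamma^u_ij = (G*[ij,u] - F*[ij,v])/(EG - F^2), Gamma^v_ij = (E*[ij,v] - F*[ij,u])/(EG - F^2)

Answer: Gamma_uuu = -80/41, Gamma_uuv = 0, Gamma_uvv = 0, Gamma_vuu = 0, Gamma_vuv = 0, Gamma_vvv = 0


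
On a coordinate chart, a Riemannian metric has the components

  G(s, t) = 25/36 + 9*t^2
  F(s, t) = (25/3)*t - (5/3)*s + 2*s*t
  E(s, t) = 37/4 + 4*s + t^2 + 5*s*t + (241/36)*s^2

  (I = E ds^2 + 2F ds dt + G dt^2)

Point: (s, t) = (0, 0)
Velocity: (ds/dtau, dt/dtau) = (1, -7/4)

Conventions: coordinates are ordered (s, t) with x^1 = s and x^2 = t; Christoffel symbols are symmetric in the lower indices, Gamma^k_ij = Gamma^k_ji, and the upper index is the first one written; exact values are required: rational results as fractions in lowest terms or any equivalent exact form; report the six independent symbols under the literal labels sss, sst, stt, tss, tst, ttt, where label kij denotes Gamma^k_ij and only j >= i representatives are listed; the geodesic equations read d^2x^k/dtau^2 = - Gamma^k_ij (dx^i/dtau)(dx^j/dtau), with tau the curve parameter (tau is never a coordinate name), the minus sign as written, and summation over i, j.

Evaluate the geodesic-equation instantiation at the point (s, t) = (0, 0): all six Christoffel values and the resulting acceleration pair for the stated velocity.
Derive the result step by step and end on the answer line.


E = 37/4, F = 0, G = 25/36 at the point
E_s = 4, E_t = 0, F_s = -5/3, F_t = 25/3, G_s = 0, G_t = 0
EG - F^2 = 925/144;  g^inv = (144/925) * [[25/36, 0], [0, 37/4]]
first-kind symbols [ij,l] = (1/2)(d_i g_jl + d_j g_il - d_l g_ij): [ss,s] = E_s/2 = 2, [ss,t] = F_s - E_t/2 = -5/3, [st,s] = E_t/2 = 0, [st,t] = G_s/2 = 0, [tt,s] = F_t - G_s/2 = 25/3, [tt,t] = G_t/2 = 0
Gamma^s_ij = (G*[ij,s] - F*[ij,t])/(EG - F^2), Gamma^t_ij = (E*[ij,t] - F*[ij,s])/(EG - F^2)
Gamma_sss = 8/37, Gamma_sst = 0, Gamma_stt = 100/111, Gamma_tss = -12/5, Gamma_tst = 0, Gamma_ttt = 0
d^2s/dtau^2 = -(Gamma_sss*(1)^2 + 2*Gamma_sst*(1)*(-7/4) + Gamma_stt*(-7/4)^2) = -1321/444
d^2t/dtau^2 = -(Gamma_tss*(1)^2 + 2*Gamma_tst*(1)*(-7/4) + Gamma_ttt*(-7/4)^2) = 12/5

Answer: Gamma_sss = 8/37, Gamma_sst = 0, Gamma_stt = 100/111, Gamma_tss = -12/5, Gamma_tst = 0, Gamma_ttt = 0; accelerations (d^2s/dtau^2, d^2t/dtau^2) = (-1321/444, 12/5)


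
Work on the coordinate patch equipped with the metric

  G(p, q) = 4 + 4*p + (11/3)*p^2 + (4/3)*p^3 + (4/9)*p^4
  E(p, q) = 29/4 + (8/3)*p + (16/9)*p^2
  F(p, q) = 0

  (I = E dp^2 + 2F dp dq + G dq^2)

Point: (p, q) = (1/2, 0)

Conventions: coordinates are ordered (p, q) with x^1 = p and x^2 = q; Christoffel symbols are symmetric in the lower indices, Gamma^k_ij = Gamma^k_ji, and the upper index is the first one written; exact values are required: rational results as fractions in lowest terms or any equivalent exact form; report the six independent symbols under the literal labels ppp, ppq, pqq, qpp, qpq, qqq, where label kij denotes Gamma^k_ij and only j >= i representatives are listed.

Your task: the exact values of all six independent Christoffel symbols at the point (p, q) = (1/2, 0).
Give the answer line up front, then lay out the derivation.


Answer: Gamma_ppp = 16/65, Gamma_ppq = 0, Gamma_pqq = -32/65, Gamma_qpp = 0, Gamma_qpq = 5/8, Gamma_qqq = 0

E = 325/36, F = 0, G = 64/9 at the point
E_p = 40/9, E_q = 0, F_p = 0, F_q = 0, G_p = 80/9, G_q = 0
EG - F^2 = 5200/81;  g^inv = (81/5200) * [[64/9, 0], [0, 325/36]]
first-kind symbols [ij,l] = (1/2)(d_i g_jl + d_j g_il - d_l g_ij): [pp,p] = E_p/2 = 20/9, [pp,q] = F_p - E_q/2 = 0, [pq,p] = E_q/2 = 0, [pq,q] = G_p/2 = 40/9, [qq,p] = F_q - G_p/2 = -40/9, [qq,q] = G_q/2 = 0
Gamma^p_ij = (G*[ij,p] - F*[ij,q])/(EG - F^2), Gamma^q_ij = (E*[ij,q] - F*[ij,p])/(EG - F^2)


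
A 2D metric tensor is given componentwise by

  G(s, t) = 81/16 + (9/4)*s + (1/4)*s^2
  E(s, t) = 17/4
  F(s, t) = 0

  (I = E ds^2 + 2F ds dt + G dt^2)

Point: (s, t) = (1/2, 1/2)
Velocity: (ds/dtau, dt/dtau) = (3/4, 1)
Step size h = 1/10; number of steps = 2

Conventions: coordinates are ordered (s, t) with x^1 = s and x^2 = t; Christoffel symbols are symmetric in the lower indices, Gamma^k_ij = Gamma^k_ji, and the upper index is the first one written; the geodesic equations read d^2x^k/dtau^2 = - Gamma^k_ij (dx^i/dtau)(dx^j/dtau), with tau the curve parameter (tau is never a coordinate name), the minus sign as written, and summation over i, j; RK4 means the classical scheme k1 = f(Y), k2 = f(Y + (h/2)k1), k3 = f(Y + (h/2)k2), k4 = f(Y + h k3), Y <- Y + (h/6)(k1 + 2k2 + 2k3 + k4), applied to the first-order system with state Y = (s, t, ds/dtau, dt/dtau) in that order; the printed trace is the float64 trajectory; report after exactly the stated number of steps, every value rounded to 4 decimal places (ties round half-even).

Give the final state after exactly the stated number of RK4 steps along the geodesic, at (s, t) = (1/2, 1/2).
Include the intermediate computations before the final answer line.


f(Y) = (ds/dtau, dt/dtau, -Gamma^s_ij Y'^i Y'^j, -Gamma^t_ij Y'^i Y'^j) with the Gammas evaluated at the stage position; h = 0.100000; intermediate values shown to 6 dp
step 0: s = 0.5000, t = 0.5000, ds/dtau = 0.7500, dt/dtau = 1.0000
step 1:
  k1: at (s, t) = (0.500000, 0.500000), (ds/dtau, dt/dtau) = (0.750000, 1.000000); Gamma_sss = 0.000000, Gamma_sst = 0.000000, Gamma_stt = -0.294118, Gamma_tss = 0.000000, Gamma_tst = 0.200000, Gamma_ttt = 0.000000; k1 = (0.750000, 1.000000, 0.294118, -0.300000)
  k2: at (s, t) = (0.537500, 0.550000), (ds/dtau, dt/dtau) = (0.764706, 0.985000); Gamma_sss = 0.000000, Gamma_sst = 0.000000, Gamma_stt = -0.296324, Gamma_tss = 0.000000, Gamma_tst = 0.198511, Gamma_ttt = 0.000000; k2 = (0.764706, 0.985000, 0.287500, -0.299051)
  k3: at (s, t) = (0.538235, 0.549250), (ds/dtau, dt/dtau) = (0.764375, 0.985047); Gamma_sss = 0.000000, Gamma_sst = 0.000000, Gamma_stt = -0.296367, Gamma_tss = 0.000000, Gamma_tst = 0.198482, Gamma_ttt = 0.000000; k3 = (0.764375, 0.985047, 0.287570, -0.298893)
  k4: at (s, t) = (0.576438, 0.598505), (ds/dtau, dt/dtau) = (0.778757, 0.970111); Gamma_sss = 0.000000, Gamma_sst = 0.000000, Gamma_stt = -0.298614, Gamma_tss = 0.000000, Gamma_tst = 0.196989, Gamma_ttt = 0.000000; k4 = (0.778757, 0.970111, 0.281030, -0.297642)
  Y <- Y + (h/6)(k1 + 2k2 + 2k3 + k4): s = 0.5764, t = 0.5985, ds/dtau = 0.7788, dt/dtau = 0.9701
step 2:
  k1: at (s, t) = (0.576449, 0.598503), (ds/dtau, dt/dtau) = (0.778755, 0.970108); Gamma_sss = 0.000000, Gamma_sst = 0.000000, Gamma_stt = -0.298615, Gamma_tss = 0.000000, Gamma_tst = 0.196988, Gamma_ttt = 0.000000; k1 = (0.778755, 0.970108, 0.281029, -0.297640)
  k2: at (s, t) = (0.615386, 0.647009), (ds/dtau, dt/dtau) = (0.792806, 0.955226); Gamma_sss = 0.000000, Gamma_sst = 0.000000, Gamma_stt = -0.300905, Gamma_tss = 0.000000, Gamma_tst = 0.195489, Gamma_ttt = 0.000000; k2 = (0.792806, 0.955226, 0.274563, -0.296091)
  k3: at (s, t) = (0.616089, 0.646265), (ds/dtau, dt/dtau) = (0.792483, 0.955303); Gamma_sss = 0.000000, Gamma_sst = 0.000000, Gamma_stt = -0.300946, Gamma_tss = 0.000000, Gamma_tst = 0.195462, Gamma_ttt = 0.000000; k3 = (0.792483, 0.955303, 0.274645, -0.295953)
  k4: at (s, t) = (0.655697, 0.694034), (ds/dtau, dt/dtau) = (0.806219, 0.940513); Gamma_sss = 0.000000, Gamma_sst = 0.000000, Gamma_stt = -0.303276, Gamma_tss = 0.000000, Gamma_tst = 0.193960, Gamma_ttt = 0.000000; k4 = (0.806219, 0.940513, 0.268267, -0.294144)
  Y <- Y + (h/6)(k1 + 2k2 + 2k3 + k4): s = 0.6557, t = 0.6940, ds/dtau = 0.8062, dt/dtau = 0.9405

Answer: s = 0.6557, t = 0.6940, ds/dtau = 0.8062, dt/dtau = 0.9405


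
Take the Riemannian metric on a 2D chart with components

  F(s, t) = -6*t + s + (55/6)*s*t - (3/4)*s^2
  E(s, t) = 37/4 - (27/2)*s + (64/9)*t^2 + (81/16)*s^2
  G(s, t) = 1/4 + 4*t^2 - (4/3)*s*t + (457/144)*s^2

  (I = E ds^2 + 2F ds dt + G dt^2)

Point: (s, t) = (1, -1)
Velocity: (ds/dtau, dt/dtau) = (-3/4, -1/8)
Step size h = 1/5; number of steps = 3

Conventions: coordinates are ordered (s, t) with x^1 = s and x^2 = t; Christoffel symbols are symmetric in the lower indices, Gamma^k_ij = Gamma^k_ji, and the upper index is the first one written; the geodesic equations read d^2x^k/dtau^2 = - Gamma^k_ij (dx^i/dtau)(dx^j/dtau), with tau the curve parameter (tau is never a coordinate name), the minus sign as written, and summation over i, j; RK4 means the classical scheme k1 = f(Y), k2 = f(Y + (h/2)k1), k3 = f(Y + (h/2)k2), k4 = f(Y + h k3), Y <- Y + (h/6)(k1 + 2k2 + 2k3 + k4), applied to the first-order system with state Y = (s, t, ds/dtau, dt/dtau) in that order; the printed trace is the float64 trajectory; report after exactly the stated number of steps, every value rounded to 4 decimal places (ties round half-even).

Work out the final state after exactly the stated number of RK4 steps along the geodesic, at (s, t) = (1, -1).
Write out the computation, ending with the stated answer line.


f(Y) = (ds/dtau, dt/dtau, -Gamma^s_ij Y'^i Y'^j, -Gamma^t_ij Y'^i Y'^j) with the Gammas evaluated at the stage position; h = 0.200000; intermediate values shown to 6 dp
step 0: s = 1.0000, t = -1.0000, ds/dtau = -0.7500, dt/dtau = -0.1250
step 1:
  k1: at (s, t) = (1.000000, -1.000000), (ds/dtau, dt/dtau) = (-0.750000, -0.125000); Gamma_sss = -0.365164, Gamma_sst = -0.838881, Gamma_stt = -0.320466, Gamma_tss = -0.413457, Gamma_tst = 0.159136, Gamma_ttt = -0.639648; k1 = (-0.750000, -0.125000, 0.367702, 0.212726)
  k2: at (s, t) = (0.925000, -1.012500), (ds/dtau, dt/dtau) = (-0.713230, -0.103727); Gamma_sss = -0.350344, Gamma_sst = -0.800366, Gamma_stt = -0.305771, Gamma_tss = -0.390740, Gamma_tst = 0.219882, Gamma_ttt = -0.643140; k2 = (-0.713230, -0.103727, 0.299933, 0.173153)
  k3: at (s, t) = (0.928677, -1.010373), (ds/dtau, dt/dtau) = (-0.720007, -0.107685); Gamma_sss = -0.351855, Gamma_sst = -0.802827, Gamma_stt = -0.307020, Gamma_tss = -0.392242, Gamma_tst = 0.217362, Gamma_ttt = -0.643340; k3 = (-0.720007, -0.107685, 0.310458, 0.177097)
  k4: at (s, t) = (0.855999, -1.021537), (ds/dtau, dt/dtau) = (-0.687908, -0.089581); Gamma_sss = -0.339922, Gamma_sst = -0.774029, Gamma_stt = -0.291522, Gamma_tss = -0.369010, Gamma_tst = 0.274738, Gamma_ttt = -0.646507; k4 = (-0.687908, -0.089581, 0.258593, 0.145950)
  Y <- Y + (h/6)(k1 + 2k2 + 2k3 + k4): s = 0.8565, t = -1.0212, ds/dtau = -0.6884, dt/dtau = -0.0897
step 2:
  k1: at (s, t) = (0.856521, -1.021247), (ds/dtau, dt/dtau) = (-0.688431, -0.089694); Gamma_sss = -0.340108, Gamma_sst = -0.774307, Gamma_stt = -0.291703, Gamma_tss = -0.369225, Gamma_tst = 0.274398, Gamma_ttt = -0.646537; k1 = (-0.688431, -0.089694, 0.259161, 0.146304)
  k2: at (s, t) = (0.787678, -1.030216), (ds/dtau, dt/dtau) = (-0.662515, -0.075064); Gamma_sss = -0.331622, Gamma_sst = -0.754307, Gamma_stt = -0.276618, Gamma_tss = -0.345758, Gamma_tst = 0.328819, Gamma_ttt = -0.649927; k2 = (-0.662515, -0.075064, 0.222141, 0.122719)
  k3: at (s, t) = (0.790269, -1.028753), (ds/dtau, dt/dtau) = (-0.666217, -0.077422); Gamma_sss = -0.332461, Gamma_sst = -0.755438, Gamma_stt = -0.277541, Gamma_tss = -0.346862, Gamma_tst = 0.327196, Gamma_ttt = -0.650092; k3 = (-0.666217, -0.077422, 0.227156, 0.124096)
  k4: at (s, t) = (0.723277, -1.036731), (ds/dtau, dt/dtau) = (-0.643000, -0.064875); Gamma_sss = -0.326491, Gamma_sst = -0.741469, Gamma_stt = -0.262572, Gamma_tss = -0.321974, Gamma_tst = 0.381123, Gamma_ttt = -0.653844; k4 = (-0.643000, -0.064875, 0.197952, 0.104075)
  Y <- Y + (h/6)(k1 + 2k2 + 2k3 + k4): s = 0.7236, t = -1.0366, ds/dtau = -0.6432, dt/dtau = -0.0649
step 3:
  k1: at (s, t) = (0.723558, -1.036565), (ds/dtau, dt/dtau) = (-0.643241, -0.064894); Gamma_sss = -0.326574, Gamma_sst = -0.741570, Gamma_stt = -0.262674, Gamma_tss = -0.322099, Gamma_tst = 0.380954, Gamma_ttt = -0.653864; k1 = (-0.643241, -0.064894, 0.198139, 0.104221)
  k2: at (s, t) = (0.659233, -1.043054), (ds/dtau, dt/dtau) = (-0.623427, -0.054472); Gamma_sss = -0.323448, Gamma_sst = -0.733221, Gamma_stt = -0.248339, Gamma_tss = -0.295685, Gamma_tst = 0.434775, Gamma_ttt = -0.658183; k2 = (-0.623427, -0.054472, 0.176248, 0.087345)
  k3: at (s, t) = (0.661215, -1.042012), (ds/dtau, dt/dtau) = (-0.625616, -0.056159); Gamma_sss = -0.323903, Gamma_sst = -0.733735, Gamma_stt = -0.249022, Gamma_tss = -0.296610, Gamma_tst = 0.433510, Gamma_ttt = -0.658284; k3 = (-0.625616, -0.056159, 0.179118, 0.087706)
  k4: at (s, t) = (0.598434, -1.047797), (ds/dtau, dt/dtau) = (-0.607417, -0.047353); Gamma_sss = -0.323210, Gamma_sst = -0.729803, Gamma_stt = -0.235002, Gamma_tss = -0.267709, Gamma_tst = 0.488617, Gamma_ttt = -0.663125; k4 = (-0.607417, -0.047353, 0.161759, 0.072152)
  Y <- Y + (h/6)(k1 + 2k2 + 2k3 + k4): s = 0.5986, t = -1.0477, ds/dtau = -0.6076, dt/dtau = -0.0473

Answer: s = 0.5986, t = -1.0477, ds/dtau = -0.6076, dt/dtau = -0.0473


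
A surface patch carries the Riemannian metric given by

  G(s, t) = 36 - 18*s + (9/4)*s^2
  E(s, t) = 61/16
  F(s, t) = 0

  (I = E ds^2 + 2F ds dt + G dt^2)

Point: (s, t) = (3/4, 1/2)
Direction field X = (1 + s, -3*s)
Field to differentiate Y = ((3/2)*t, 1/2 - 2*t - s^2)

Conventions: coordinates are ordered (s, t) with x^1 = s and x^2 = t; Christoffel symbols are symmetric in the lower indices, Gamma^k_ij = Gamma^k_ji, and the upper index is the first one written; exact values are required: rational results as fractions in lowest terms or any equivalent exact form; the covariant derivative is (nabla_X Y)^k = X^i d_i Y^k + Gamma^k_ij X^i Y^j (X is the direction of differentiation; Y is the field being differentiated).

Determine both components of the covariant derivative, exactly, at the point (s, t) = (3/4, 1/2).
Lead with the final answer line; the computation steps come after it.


Answer: (nabla_X Y)^s = 4725/3904, (nabla_X Y)^t = 617/208

E = 61/16, F = 0, G = 1521/64 at the point
E_s = 0, E_t = 0, F_s = 0, F_t = 0, G_s = -117/8, G_t = 0
EG - F^2 = 92781/1024;  g^inv = (1024/92781) * [[1521/64, 0], [0, 61/16]]
first-kind symbols [ij,l] = (1/2)(d_i g_jl + d_j g_il - d_l g_ij): [ss,s] = E_s/2 = 0, [ss,t] = F_s - E_t/2 = 0, [st,s] = E_t/2 = 0, [st,t] = G_s/2 = -117/16, [tt,s] = F_t - G_s/2 = 117/16, [tt,t] = G_t/2 = 0
Gamma^s_ij = (G*[ij,s] - F*[ij,t])/(EG - F^2), Gamma^t_ij = (E*[ij,t] - F*[ij,s])/(EG - F^2)
Gamma_sss = 0, Gamma_sst = 0, Gamma_stt = 117/61, Gamma_tss = 0, Gamma_tst = -4/13, Gamma_ttt = 0
X = (7/4, -9/4), Y = (3/4, -17/16) at the point


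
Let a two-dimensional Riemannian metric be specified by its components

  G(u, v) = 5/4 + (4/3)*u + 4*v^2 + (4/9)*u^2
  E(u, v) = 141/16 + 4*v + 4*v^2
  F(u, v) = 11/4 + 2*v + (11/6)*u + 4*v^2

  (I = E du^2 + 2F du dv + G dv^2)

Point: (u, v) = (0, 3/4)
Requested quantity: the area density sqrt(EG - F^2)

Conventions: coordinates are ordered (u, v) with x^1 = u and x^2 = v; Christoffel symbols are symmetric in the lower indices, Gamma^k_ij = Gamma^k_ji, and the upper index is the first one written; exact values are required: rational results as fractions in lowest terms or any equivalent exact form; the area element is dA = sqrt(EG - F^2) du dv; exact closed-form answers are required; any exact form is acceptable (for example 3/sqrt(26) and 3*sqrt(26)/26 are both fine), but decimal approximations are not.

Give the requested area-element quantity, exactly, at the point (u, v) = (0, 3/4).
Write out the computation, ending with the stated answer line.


E = 225/16, F = 13/2, G = 7/2; EG - F^2 = 223/32

Answer: sqrt(EG - F^2) = sqrt(446)/8


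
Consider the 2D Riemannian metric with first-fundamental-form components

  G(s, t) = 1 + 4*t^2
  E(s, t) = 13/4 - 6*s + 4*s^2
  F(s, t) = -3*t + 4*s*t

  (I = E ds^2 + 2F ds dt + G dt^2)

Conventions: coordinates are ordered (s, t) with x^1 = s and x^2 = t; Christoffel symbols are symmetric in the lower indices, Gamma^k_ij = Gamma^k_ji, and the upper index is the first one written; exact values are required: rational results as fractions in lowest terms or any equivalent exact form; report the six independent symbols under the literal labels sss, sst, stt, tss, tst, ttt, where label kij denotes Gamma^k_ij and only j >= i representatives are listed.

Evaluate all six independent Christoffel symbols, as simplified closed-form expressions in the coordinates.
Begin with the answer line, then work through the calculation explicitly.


Answer: Gamma_sss = (16*s - 12)/(16*s^2 - 24*s + 16*t^2 + 13), Gamma_sst = 0, Gamma_stt = (16*s - 12)/(16*s^2 - 24*s + 16*t^2 + 13), Gamma_tss = 16*t/(16*s^2 - 24*s + 16*t^2 + 13), Gamma_tst = 0, Gamma_ttt = 16*t/(16*s^2 - 24*s + 16*t^2 + 13)

E = 13/4 - 6*s + 4*s^2; F = -3*t + 4*s*t; G = 1 + 4*t^2
Gamma^k_ij = (1/2) g^{kl} (d_i g_jl + d_j g_il - d_l g_ij), with g^inv = (1/(EG-F^2)) [[G, -F], [-F, E]]
first partials: E_s = -6 + 8*s, E_t = 0, F_s = 4*t, F_t = -3 + 4*s, G_s = 0, G_t = 8*t
D = EG - F^2 = 13/4 - 6*s + 4*t^2 + 4*s^2
expanded: Gamma^s_ss = (G E_s - 2F F_s + F E_t)/(2D), Gamma^s_st = (G E_t - F G_s)/(2D), Gamma^s_tt = (2G F_t - G G_s - F G_t)/(2D), Gamma^t_ss = (2E F_s - E E_t - F E_s)/(2D), Gamma^t_st = (E G_s - F E_t)/(2D), Gamma^t_tt = (E G_t - 2F F_t + F G_s)/(2D); substitute and cancel common factors


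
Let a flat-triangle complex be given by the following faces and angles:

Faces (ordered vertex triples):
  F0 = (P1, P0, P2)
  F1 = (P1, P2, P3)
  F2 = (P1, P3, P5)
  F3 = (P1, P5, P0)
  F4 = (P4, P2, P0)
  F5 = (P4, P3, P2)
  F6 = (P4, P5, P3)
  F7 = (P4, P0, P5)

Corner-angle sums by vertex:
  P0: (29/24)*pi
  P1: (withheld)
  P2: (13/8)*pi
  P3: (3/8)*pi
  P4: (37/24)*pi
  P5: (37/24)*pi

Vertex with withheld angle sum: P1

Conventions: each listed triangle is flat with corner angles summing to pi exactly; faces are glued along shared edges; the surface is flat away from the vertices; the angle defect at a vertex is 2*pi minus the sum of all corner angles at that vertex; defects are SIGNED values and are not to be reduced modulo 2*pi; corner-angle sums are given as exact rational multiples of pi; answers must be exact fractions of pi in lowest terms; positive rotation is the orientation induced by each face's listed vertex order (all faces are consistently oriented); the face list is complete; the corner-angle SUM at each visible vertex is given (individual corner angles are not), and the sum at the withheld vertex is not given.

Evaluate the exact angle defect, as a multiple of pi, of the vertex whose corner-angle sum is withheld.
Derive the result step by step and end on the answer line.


V = 6, E = 12, F = 8; chi = V - E + F = 2
Gauss-Bonnet: total defect = 2*pi*chi = 4*pi; visible defects sum to (89/24)*pi

Answer: defect(P1) = (7/24)*pi


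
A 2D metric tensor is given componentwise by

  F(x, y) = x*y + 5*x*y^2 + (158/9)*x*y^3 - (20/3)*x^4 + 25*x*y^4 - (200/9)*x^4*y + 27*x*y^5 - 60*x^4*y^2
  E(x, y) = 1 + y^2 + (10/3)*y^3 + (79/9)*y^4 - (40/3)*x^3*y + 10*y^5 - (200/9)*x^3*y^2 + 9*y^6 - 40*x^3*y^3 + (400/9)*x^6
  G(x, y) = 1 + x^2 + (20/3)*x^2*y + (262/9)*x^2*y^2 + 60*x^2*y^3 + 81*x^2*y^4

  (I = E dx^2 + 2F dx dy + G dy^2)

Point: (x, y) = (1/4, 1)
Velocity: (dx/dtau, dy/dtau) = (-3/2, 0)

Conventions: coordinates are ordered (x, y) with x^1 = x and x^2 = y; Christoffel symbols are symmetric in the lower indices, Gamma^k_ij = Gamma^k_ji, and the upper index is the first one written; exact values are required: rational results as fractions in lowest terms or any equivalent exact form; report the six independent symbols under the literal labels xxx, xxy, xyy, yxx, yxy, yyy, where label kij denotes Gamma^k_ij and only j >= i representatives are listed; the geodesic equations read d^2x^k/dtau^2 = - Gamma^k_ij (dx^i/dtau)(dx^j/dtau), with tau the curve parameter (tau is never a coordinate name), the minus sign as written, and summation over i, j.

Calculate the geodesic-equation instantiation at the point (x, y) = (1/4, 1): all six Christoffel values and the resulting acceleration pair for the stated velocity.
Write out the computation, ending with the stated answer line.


E = 8177/256, F = 445/24, G = 109/9 at the point
E_x = -445/32, E_y = 445/3, F_x = 70, F_y = 667/9, G_x = 800/9, G_y = 320/9
EG - F^2 = 99193/2304;  g^inv = (2304/99193) * [[109/9, -445/24], [-445/24, 8177/256]]
first-kind symbols [ij,l] = (1/2)(d_i g_jl + d_j g_il - d_l g_ij): [xx,x] = E_x/2 = -445/64, [xx,y] = F_x - E_y/2 = -25/6, [xy,x] = E_y/2 = 445/6, [xy,y] = G_x/2 = 400/9, [yy,x] = F_y - G_x/2 = 89/3, [yy,y] = G_y/2 = 160/9
Gamma^x_ij = (G*[ij,x] - F*[ij,y])/(EG - F^2), Gamma^y_ij = (E*[ij,y] - F*[ij,x])/(EG - F^2)
Gamma_xxx = -16020/99193, Gamma_xxy = 170880/99193, Gamma_xyy = 68352/99193, Gamma_yxx = -9600/99193, Gamma_yxy = 102400/99193, Gamma_yyy = 40960/99193
d^2x/dtau^2 = -(Gamma_xxx*(-3/2)^2 + 2*Gamma_xxy*(-3/2)*(0) + Gamma_xyy*(0)^2) = 36045/99193
d^2y/dtau^2 = -(Gamma_yxx*(-3/2)^2 + 2*Gamma_yxy*(-3/2)*(0) + Gamma_yyy*(0)^2) = 21600/99193

Answer: Gamma_xxx = -16020/99193, Gamma_xxy = 170880/99193, Gamma_xyy = 68352/99193, Gamma_yxx = -9600/99193, Gamma_yxy = 102400/99193, Gamma_yyy = 40960/99193; accelerations (d^2x/dtau^2, d^2y/dtau^2) = (36045/99193, 21600/99193)


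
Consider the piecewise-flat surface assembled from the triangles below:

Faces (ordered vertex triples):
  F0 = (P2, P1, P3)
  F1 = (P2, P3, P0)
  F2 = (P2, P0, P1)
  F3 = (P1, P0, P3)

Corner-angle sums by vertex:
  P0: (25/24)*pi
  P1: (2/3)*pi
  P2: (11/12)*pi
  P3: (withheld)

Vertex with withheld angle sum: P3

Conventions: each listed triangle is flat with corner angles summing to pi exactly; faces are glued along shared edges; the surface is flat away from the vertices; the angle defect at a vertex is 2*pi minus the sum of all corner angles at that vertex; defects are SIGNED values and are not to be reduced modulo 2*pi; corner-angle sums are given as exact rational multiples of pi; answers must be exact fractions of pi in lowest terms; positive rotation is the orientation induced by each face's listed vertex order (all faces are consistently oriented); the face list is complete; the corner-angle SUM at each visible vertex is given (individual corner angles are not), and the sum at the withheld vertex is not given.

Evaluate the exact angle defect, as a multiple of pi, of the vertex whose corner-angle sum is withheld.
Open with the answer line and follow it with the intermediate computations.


Answer: defect(P3) = (5/8)*pi

V = 4, E = 6, F = 4; chi = V - E + F = 2
Gauss-Bonnet: total defect = 2*pi*chi = 4*pi; visible defects sum to (27/8)*pi
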